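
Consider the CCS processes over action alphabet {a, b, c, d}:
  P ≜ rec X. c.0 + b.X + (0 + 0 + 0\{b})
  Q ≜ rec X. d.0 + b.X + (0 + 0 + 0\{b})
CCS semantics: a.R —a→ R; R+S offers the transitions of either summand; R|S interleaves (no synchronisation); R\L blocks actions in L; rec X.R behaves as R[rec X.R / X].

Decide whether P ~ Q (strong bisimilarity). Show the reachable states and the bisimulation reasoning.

NO

Reachable graph of P (2 states):
  u0 = rec X. c.0 + b.X + (0 + 0 + 0\{b}) has moves ··b··> u0, ··c··> u1
  u1 = 0 has moves deadlocked
Reachable graph of Q (2 states):
  v0 = rec X. d.0 + b.X + (0 + 0 + 0\{b}) has moves ··b··> v0, ··d··> v1
  v1 = 0 has moves deadlocked
Partition-refinement fixed point:
  B0 = {u0}
  B1 = {u1, v1}
  B2 = {v0}
u0 ∈ B0, v0 ∈ B2 → different blocks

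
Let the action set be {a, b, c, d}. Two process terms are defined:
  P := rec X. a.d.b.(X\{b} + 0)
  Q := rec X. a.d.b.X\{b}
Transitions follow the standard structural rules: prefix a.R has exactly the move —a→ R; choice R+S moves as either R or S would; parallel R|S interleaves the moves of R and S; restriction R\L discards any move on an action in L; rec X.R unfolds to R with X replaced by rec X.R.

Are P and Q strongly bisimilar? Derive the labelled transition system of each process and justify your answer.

P's transition system — 6 states:
  u0 = rec X. a.d.b.(X\{b} + 0) ⊢ -a-> u1
  u1 = d.b.((rec X. a.d.b.(X\{b} + 0))\{b} + 0) ⊢ -d-> u2
  u2 = b.((rec X. a.d.b.(X\{b} + 0))\{b} + 0) ⊢ -b-> u3
  u3 = (rec X. a.d.b.(X\{b} + 0))\{b} + 0 ⊢ -a-> u4
  u4 = (d.b.((rec X. a.d.b.(X\{b} + 0))\{b} + 0))\{b} ⊢ -d-> u5
  u5 = (b.((rec X. a.d.b.(X\{b} + 0))\{b} + 0))\{b} ⊢ (no moves)
Q's transition system — 6 states:
  v0 = rec X. a.d.b.X\{b} ⊢ -a-> v1
  v1 = d.b.(rec X. a.d.b.X\{b})\{b} ⊢ -d-> v2
  v2 = b.(rec X. a.d.b.X\{b})\{b} ⊢ -b-> v3
  v3 = (rec X. a.d.b.X\{b})\{b} ⊢ -a-> v4
  v4 = (d.b.(rec X. a.d.b.X\{b})\{b})\{b} ⊢ -d-> v5
  v5 = (b.(rec X. a.d.b.X\{b})\{b})\{b} ⊢ (no moves)
Bisimilarity quotient blocks:
  B0 = {u0, v0}
  B1 = {u1, v1}
  B2 = {u2, v2}
  B3 = {u3, v3}
  B4 = {u4, v4}
  B5 = {u5, v5}
u0 ∈ B0, v0 ∈ B0 → same block

P ~ Q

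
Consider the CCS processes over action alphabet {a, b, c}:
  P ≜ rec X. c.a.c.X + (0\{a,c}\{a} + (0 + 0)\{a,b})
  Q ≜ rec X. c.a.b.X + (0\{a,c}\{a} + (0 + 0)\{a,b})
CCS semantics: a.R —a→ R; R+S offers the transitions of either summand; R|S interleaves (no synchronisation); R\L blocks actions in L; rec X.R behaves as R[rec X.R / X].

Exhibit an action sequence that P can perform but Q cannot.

Reachable graph of P (3 states):
  u0 = rec X. c.a.c.X + (0\{a,c}\{a} + (0 + 0)\{a,b}) :: ··c··> u1
  u1 = a.c.(rec X. c.a.c.X + (0\{a,c}\{a} + (0 + 0)\{a,b})) :: ··a··> u2
  u2 = c.(rec X. c.a.c.X + (0\{a,c}\{a} + (0 + 0)\{a,b})) :: ··c··> u0
Reachable graph of Q (3 states):
  v0 = rec X. c.a.b.X + (0\{a,c}\{a} + (0 + 0)\{a,b}) :: ··c··> v1
  v1 = a.b.(rec X. c.a.b.X + (0\{a,c}\{a} + (0 + 0)\{a,b})) :: ··a··> v2
  v2 = b.(rec X. c.a.b.X + (0\{a,c}\{a} + (0 + 0)\{a,b})) :: ··b··> v0
Run σ = ⟨cac⟩ on P: start {u0}
  [1] c ⇒ {u1}
  [2] a ⇒ {u2}
  [3] c ⇒ {u0}
  P completes σ.
Run σ = ⟨cac⟩ on Q: start {v0}
  [1] c ⇒ {v1}
  [2] a ⇒ {v2}
  [3] c ⇒ ∅  — Q cannot continue

cac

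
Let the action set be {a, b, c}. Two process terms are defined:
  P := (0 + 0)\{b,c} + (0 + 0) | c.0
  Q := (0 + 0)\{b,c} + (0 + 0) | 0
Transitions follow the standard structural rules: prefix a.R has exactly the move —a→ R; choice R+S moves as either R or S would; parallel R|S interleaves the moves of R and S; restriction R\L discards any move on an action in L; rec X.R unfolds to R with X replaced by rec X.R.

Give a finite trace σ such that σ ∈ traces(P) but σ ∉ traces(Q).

Reachable graph of P (2 states):
  u0 = (0 + 0)\{b,c} + (0 + 0) | c.0 :: —c→ u1
  u1 = (0 + 0) | 0 :: stopped
Reachable graph of Q (1 states):
  v0 = (0 + 0)\{b,c} + (0 + 0) | 0 :: stopped
Run σ = ⟨c⟩ on P: start {u0}
  step 1 (c): {u1}
  — P admits the full trace.
Run σ = ⟨c⟩ on Q: start {v0}
  step 1 (c): no successor for Q

c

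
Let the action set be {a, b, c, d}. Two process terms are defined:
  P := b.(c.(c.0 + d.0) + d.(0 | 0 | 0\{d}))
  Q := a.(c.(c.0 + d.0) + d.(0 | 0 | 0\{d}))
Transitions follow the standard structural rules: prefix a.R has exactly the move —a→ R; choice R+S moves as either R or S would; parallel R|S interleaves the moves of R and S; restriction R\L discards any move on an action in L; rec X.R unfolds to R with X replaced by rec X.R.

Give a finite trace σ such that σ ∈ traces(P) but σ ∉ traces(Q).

Reachable graph of P (5 states):
  m0 = b.(c.(c.0 + d.0) + d.(0 | 0 | 0\{d})) → ··b··> m1
  m1 = c.(c.0 + d.0) + d.(0 | 0 | 0\{d}) → ··c··> m2, ··d··> m3
  m2 = c.0 + d.0 → ··c··> m4, ··d··> m4
  m3 = 0 | 0 | 0\{d} → deadlocked
  m4 = 0 → deadlocked
Reachable graph of Q (5 states):
  n0 = a.(c.(c.0 + d.0) + d.(0 | 0 | 0\{d})) → ··a··> n1
  n1 = c.(c.0 + d.0) + d.(0 | 0 | 0\{d}) → ··c··> n2, ··d··> n3
  n2 = c.0 + d.0 → ··c··> n4, ··d··> n4
  n3 = 0 | 0 | 0\{d} → deadlocked
  n4 = 0 → deadlocked
Trace ⟨b⟩ through P, begin at {m0}:
  [1] b ⇒ {m1}
  ✓ P
Trace ⟨b⟩ through Q, begin at {n0}:
  [1] b ⇒ no successor for Q

b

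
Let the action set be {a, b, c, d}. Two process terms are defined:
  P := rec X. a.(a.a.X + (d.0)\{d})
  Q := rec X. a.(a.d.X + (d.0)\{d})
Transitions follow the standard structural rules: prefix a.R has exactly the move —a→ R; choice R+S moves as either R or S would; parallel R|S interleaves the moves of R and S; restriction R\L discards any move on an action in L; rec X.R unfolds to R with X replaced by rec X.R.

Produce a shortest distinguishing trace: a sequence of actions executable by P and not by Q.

P's transition system — 3 states:
  u0 = rec X. a.(a.a.X + (d.0)\{d}) :: ··a··> u1
  u1 = a.a.(rec X. a.(a.a.X + (d.0)\{d})) + (d.0)\{d} :: ··a··> u2
  u2 = a.(rec X. a.(a.a.X + (d.0)\{d})) :: ··a··> u0
Q's transition system — 3 states:
  v0 = rec X. a.(a.d.X + (d.0)\{d}) :: ··a··> v1
  v1 = a.d.(rec X. a.(a.d.X + (d.0)\{d})) + (d.0)\{d} :: ··a··> v2
  v2 = d.(rec X. a.(a.d.X + (d.0)\{d})) :: ··d··> v0
Trace ⟨aaa⟩ through P, begin at {u0}:
  [1] a ⇒ {u1}
  [2] a ⇒ {u2}
  [3] a ⇒ {u0}
  — P admits the full trace.
Trace ⟨aaa⟩ through Q, begin at {v0}:
  [1] a ⇒ {v1}
  [2] a ⇒ {v2}
  [3] a ⇒ ∅  — Q cannot continue

aaa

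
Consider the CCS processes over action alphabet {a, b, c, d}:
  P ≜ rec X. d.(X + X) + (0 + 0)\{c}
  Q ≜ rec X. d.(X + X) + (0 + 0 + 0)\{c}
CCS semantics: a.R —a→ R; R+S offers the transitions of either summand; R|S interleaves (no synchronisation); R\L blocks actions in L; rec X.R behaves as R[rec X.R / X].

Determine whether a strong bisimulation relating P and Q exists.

P's transition system — 2 states:
  s0 = rec X. d.(X + X) + (0 + 0)\{c} ⊢ -d-> s1
  s1 = (rec X. d.(X + X) + (0 + 0)\{c}) + (rec X. d.(X + X) + (0 + 0)\{c}) ⊢ -d-> s1
Q's transition system — 2 states:
  t0 = rec X. d.(X + X) + (0 + 0 + 0)\{c} ⊢ -d-> t1
  t1 = (rec X. d.(X + X) + (0 + 0 + 0)\{c}) + (rec X. d.(X + X) + (0 + 0 + 0)\{c}) ⊢ -d-> t1
Bisimilarity quotient blocks:
  B0 = {s0, s1, t0, t1}
s0 ∈ B0, t0 ∈ B0 → same block

P ~ Q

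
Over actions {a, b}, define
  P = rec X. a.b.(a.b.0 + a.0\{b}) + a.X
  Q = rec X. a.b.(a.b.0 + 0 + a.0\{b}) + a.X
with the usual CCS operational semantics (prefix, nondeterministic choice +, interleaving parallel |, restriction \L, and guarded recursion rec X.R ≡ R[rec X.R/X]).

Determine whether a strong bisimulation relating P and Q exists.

bisimilar

LTS(P): 6 reachable states
  m0 = rec X. a.b.(a.b.0 + a.0\{b}) + a.X | ··a··> m0, ··a··> m1
  m1 = b.(a.b.0 + a.0\{b}) | ··b··> m2
  m2 = a.b.0 + a.0\{b} | ··a··> m3, ··a··> m4
  m3 = 0\{b} | ∅
  m4 = b.0 | ··b··> m5
  m5 = 0 | ∅
LTS(Q): 6 reachable states
  n0 = rec X. a.b.(a.b.0 + 0 + a.0\{b}) + a.X | ··a··> n0, ··a··> n1
  n1 = b.(a.b.0 + 0 + a.0\{b}) | ··b··> n2
  n2 = a.b.0 + 0 + a.0\{b} | ··a··> n3, ··a··> n4
  n3 = 0\{b} | ∅
  n4 = b.0 | ··b··> n5
  n5 = 0 | ∅
Bisimilarity quotient blocks:
  B0 = {m0, n0}
  B1 = {m1, n1}
  B2 = {m2, n2}
  B3 = {m4, n4}
  B4 = {m3, m5, n3, n5}
m0 ∈ B0, n0 ∈ B0 → same block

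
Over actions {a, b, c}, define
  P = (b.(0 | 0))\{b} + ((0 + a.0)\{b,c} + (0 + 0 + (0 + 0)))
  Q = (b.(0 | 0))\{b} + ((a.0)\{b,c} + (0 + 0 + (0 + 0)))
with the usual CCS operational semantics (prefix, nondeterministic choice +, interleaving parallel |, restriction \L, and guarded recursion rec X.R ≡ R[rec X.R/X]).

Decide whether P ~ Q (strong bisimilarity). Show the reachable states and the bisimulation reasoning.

P's transition system — 2 states:
  p0 = (b.(0 | 0))\{b} + ((0 + a.0)\{b,c} + (0 + 0 + (0 + 0))) ⊢ —a→ p1
  p1 = 0\{b,c} ⊢ deadlocked
Q's transition system — 2 states:
  q0 = (b.(0 | 0))\{b} + ((a.0)\{b,c} + (0 + 0 + (0 + 0))) ⊢ —a→ q1
  q1 = 0\{b,c} ⊢ deadlocked
Bisimilarity quotient blocks:
  B0 = {p0, q0}
  B1 = {p1, q1}
p0 ∈ B0, q0 ∈ B0 → same block

YES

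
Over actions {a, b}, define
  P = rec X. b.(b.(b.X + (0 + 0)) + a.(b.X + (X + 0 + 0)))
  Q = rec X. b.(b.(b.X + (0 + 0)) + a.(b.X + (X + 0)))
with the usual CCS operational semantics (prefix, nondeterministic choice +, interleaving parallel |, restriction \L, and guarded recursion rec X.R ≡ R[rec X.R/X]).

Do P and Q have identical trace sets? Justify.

traces(P) = traces(Q)

Reachable graph of P (4 states):
  m0 = rec X. b.(b.(b.X + (0 + 0)) + a.(b.X + (X + 0 + 0))) :: —b→ m1
  m1 = b.(b.(rec X. b.(b.(b.X + (0 + 0)) + a.(b.X + (X + 0 + 0)))) + (0 + 0)) + a.(b.(rec X. b.(b.(b.X + (0 + 0)) + a.(b.X + (X + 0 + 0)))) + ((rec X. b.(b.(b.X + (0 + 0)) + a.(b.X + (X + 0 + 0)))) + 0 + 0)) :: —a→ m2, —b→ m3
  m2 = b.(rec X. b.(b.(b.X + (0 + 0)) + a.(b.X + (X + 0 + 0)))) + ((rec X. b.(b.(b.X + (0 + 0)) + a.(b.X + (X + 0 + 0)))) + 0 + 0) :: —b→ m0, —b→ m1
  m3 = b.(rec X. b.(b.(b.X + (0 + 0)) + a.(b.X + (X + 0 + 0)))) + (0 + 0) :: —b→ m0
Reachable graph of Q (4 states):
  n0 = rec X. b.(b.(b.X + (0 + 0)) + a.(b.X + (X + 0))) :: —b→ n1
  n1 = b.(b.(rec X. b.(b.(b.X + (0 + 0)) + a.(b.X + (X + 0)))) + (0 + 0)) + a.(b.(rec X. b.(b.(b.X + (0 + 0)) + a.(b.X + (X + 0)))) + ((rec X. b.(b.(b.X + (0 + 0)) + a.(b.X + (X + 0)))) + 0)) :: —a→ n2, —b→ n3
  n2 = b.(rec X. b.(b.(b.X + (0 + 0)) + a.(b.X + (X + 0)))) + ((rec X. b.(b.(b.X + (0 + 0)) + a.(b.X + (X + 0)))) + 0) :: —b→ n0, —b→ n1
  n3 = b.(rec X. b.(b.(b.X + (0 + 0)) + a.(b.X + (X + 0)))) + (0 + 0) :: —b→ n0
Bisimilarity quotient blocks:
  B0 = {m0, n0}
  B1 = {m1, n1}
  B2 = {m2, n2}
  B3 = {m3, n3}
m0 ∈ B0, n0 ∈ B0 → same block
Bisimilar ⇒ trace-equivalent.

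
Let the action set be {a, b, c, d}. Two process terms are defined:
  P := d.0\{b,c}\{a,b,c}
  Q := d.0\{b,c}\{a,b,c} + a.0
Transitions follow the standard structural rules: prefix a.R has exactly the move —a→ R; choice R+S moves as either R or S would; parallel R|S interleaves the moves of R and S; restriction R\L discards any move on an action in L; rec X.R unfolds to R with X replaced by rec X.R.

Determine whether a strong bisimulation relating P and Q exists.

P ≁ Q

P's transition system — 2 states:
  s0 = d.0\{b,c}\{a,b,c} → -d-> s1
  s1 = 0\{b,c}\{a,b,c} → ∅
Q's transition system — 3 states:
  t0 = d.0\{b,c}\{a,b,c} + a.0 → -a-> t1, -d-> t2
  t1 = 0 → ∅
  t2 = 0\{b,c}\{a,b,c} → ∅
Bisimilarity quotient blocks:
  B0 = {s0}
  B1 = {s1, t1, t2}
  B2 = {t0}
s0 ∈ B0, t0 ∈ B2 → different blocks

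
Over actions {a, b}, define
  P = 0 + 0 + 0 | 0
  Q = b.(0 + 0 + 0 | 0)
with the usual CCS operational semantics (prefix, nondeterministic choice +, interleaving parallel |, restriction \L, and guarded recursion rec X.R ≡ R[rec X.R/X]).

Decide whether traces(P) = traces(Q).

traces(P) ≠ traces(Q) — witness ⟨b⟩

LTS(P): 1 reachable states
  p0 = 0 + 0 + 0 | 0 ⊢ (no moves)
LTS(Q): 2 reachable states
  q0 = b.(0 + 0 + 0 | 0) ⊢ -b-> q1
  q1 = 0 + 0 + 0 | 0 ⊢ (no moves)
Executing b from Q (initial set {q0}):
  after b @ step 1: {q1}
  Q completes σ.
Executing b from P (initial set {p0}):
  after b @ step 1: no successor for P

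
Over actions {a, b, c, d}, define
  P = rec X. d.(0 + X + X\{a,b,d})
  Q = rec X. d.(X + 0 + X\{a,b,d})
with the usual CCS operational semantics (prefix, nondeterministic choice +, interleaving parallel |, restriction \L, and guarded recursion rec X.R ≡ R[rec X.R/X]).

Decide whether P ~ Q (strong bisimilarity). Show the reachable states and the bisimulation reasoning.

P ~ Q

Reachable graph of P (2 states):
  s0 = rec X. d.(0 + X + X\{a,b,d}) | --d--▸ s1
  s1 = 0 + (rec X. d.(0 + X + X\{a,b,d})) + (rec X. d.(0 + X + X\{a,b,d}))\{a,b,d} | --d--▸ s1
Reachable graph of Q (2 states):
  t0 = rec X. d.(X + 0 + X\{a,b,d}) | --d--▸ t1
  t1 = (rec X. d.(X + 0 + X\{a,b,d})) + 0 + (rec X. d.(X + 0 + X\{a,b,d}))\{a,b,d} | --d--▸ t1
Partition-refinement fixed point:
  B0 = {s0, s1, t0, t1}
s0 ∈ B0, t0 ∈ B0 → same block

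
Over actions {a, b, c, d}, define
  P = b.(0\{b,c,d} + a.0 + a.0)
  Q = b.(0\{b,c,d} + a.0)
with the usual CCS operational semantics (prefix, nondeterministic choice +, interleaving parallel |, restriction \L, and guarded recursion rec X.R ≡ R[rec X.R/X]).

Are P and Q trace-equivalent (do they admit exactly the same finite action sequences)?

Reachable graph of P (3 states):
  m0 = b.(0\{b,c,d} + a.0 + a.0) has moves ··b··> m1
  m1 = 0\{b,c,d} + a.0 + a.0 has moves ··a··> m2
  m2 = 0 has moves ·
Reachable graph of Q (3 states):
  n0 = b.(0\{b,c,d} + a.0) has moves ··b··> n1
  n1 = 0\{b,c,d} + a.0 has moves ··a··> n2
  n2 = 0 has moves ·
Coarsest stable partition (strong bisimilarity classes):
  B0 = {m0, n0}
  B1 = {m1, n1}
  B2 = {m2, n2}
m0 ∈ B0, n0 ∈ B0 → same block
Bisimilar ⇒ trace-equivalent.

traces(P) = traces(Q)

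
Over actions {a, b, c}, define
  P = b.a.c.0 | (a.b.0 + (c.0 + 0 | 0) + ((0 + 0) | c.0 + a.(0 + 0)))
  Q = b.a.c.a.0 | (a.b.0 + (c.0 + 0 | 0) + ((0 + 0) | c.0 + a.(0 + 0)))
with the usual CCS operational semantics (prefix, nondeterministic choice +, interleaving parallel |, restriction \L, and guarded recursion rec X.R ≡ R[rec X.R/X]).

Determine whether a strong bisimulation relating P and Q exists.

Reachable graph of P (20 states):
  s0 = b.a.c.0 | (a.b.0 + (c.0 + 0 | 0) + ((0 + 0) | c.0 + a.(0 + 0))) | ··a··> s1, ··a··> s2, ··b··> s3, ··c··> s4, ··c··> s5
  s1 = b.a.c.0 | (0 + 0) | ··b··> s6
  s2 = b.a.c.0 | b.0 | ··b··> s5, ··b··> s7
  s3 = a.c.0 | (a.b.0 + (c.0 + 0 | 0) + ((0 + 0) | c.0 + a.(0 + 0))) | ··a··> s6, ··a··> s7, ··a··> s8, ··c··> s10, ··c··> s9
  s4 = b.a.c.0 | ((0 + 0) | 0) | ··b··> s9
  s5 = b.a.c.0 | 0 | ··b··> s10
  s6 = a.c.0 | (0 + 0) | ··a··> s11
  s7 = a.c.0 | b.0 | ··a··> s12, ··b··> s10
  s8 = c.0 | (a.b.0 + (c.0 + 0 | 0) + ((0 + 0) | c.0 + a.(0 + 0))) | ··a··> s11, ··a··> s12, ··c··> s13, ··c··> s14, ··c··> s15
  s9 = a.c.0 | ((0 + 0) | 0) | ··a··> s14
  s10 = a.c.0 | 0 | ··a··> s15
  s11 = c.0 | (0 + 0) | ··c··> s16
  s12 = c.0 | b.0 | ··b··> s15, ··c··> s17
  s13 = 0 | (a.b.0 + (c.0 + 0 | 0) + ((0 + 0) | c.0 + a.(0 + 0))) | ··a··> s16, ··a··> s17, ··c··> s18, ··c··> s19
  s14 = c.0 | ((0 + 0) | 0) | ··c··> s18
  s15 = c.0 | 0 | ··c··> s19
  s16 = 0 | (0 + 0) | stopped
  s17 = 0 | b.0 | ··b··> s19
  s18 = 0 | ((0 + 0) | 0) | stopped
  s19 = 0 | 0 | stopped
Reachable graph of Q (25 states):
  t0 = b.a.c.a.0 | (a.b.0 + (c.0 + 0 | 0) + ((0 + 0) | c.0 + a.(0 + 0))) | ··a··> t1, ··a··> t2, ··b··> t3, ··c··> t4, ··c··> t5
  t1 = b.a.c.a.0 | (0 + 0) | ··b··> t6
  t2 = b.a.c.a.0 | b.0 | ··b··> t5, ··b··> t7
  t3 = a.c.a.0 | (a.b.0 + (c.0 + 0 | 0) + ((0 + 0) | c.0 + a.(0 + 0))) | ··a··> t6, ··a··> t7, ··a··> t8, ··c··> t10, ··c··> t9
  t4 = b.a.c.a.0 | ((0 + 0) | 0) | ··b··> t9
  t5 = b.a.c.a.0 | 0 | ··b··> t10
  t6 = a.c.a.0 | (0 + 0) | ··a··> t11
  t7 = a.c.a.0 | b.0 | ··a··> t12, ··b··> t10
  t8 = c.a.0 | (a.b.0 + (c.0 + 0 | 0) + ((0 + 0) | c.0 + a.(0 + 0))) | ··a··> t11, ··a··> t12, ··c··> t13, ··c··> t14, ··c··> t15
  t9 = a.c.a.0 | ((0 + 0) | 0) | ··a··> t14
  t10 = a.c.a.0 | 0 | ··a··> t15
  t11 = c.a.0 | (0 + 0) | ··c··> t16
  t12 = c.a.0 | b.0 | ··b··> t15, ··c··> t17
  t13 = a.0 | (a.b.0 + (c.0 + 0 | 0) + ((0 + 0) | c.0 + a.(0 + 0))) | ··a··> t16, ··a··> t17, ··a··> t18, ··c··> t19, ··c··> t20
  t14 = c.a.0 | ((0 + 0) | 0) | ··c··> t19
  t15 = c.a.0 | 0 | ··c··> t20
  t16 = a.0 | (0 + 0) | ··a··> t21
  t17 = a.0 | b.0 | ··a··> t22, ··b··> t20
  t18 = 0 | (a.b.0 + (c.0 + 0 | 0) + ((0 + 0) | c.0 + a.(0 + 0))) | ··a··> t21, ··a··> t22, ··c··> t23, ··c··> t24
  t19 = a.0 | ((0 + 0) | 0) | ··a··> t23
  t20 = a.0 | 0 | ··a··> t24
  t21 = 0 | (0 + 0) | stopped
  t22 = 0 | b.0 | ··b··> t24
  t23 = 0 | ((0 + 0) | 0) | stopped
  t24 = 0 | 0 | stopped
Coarsest stable partition (strong bisimilarity classes):
  B0 = {s0}
  B1 = {s1, s4, s5}
  B2 = {s10, s6, s9}
  B3 = {s11, s14, s15}
  B4 = {s16, s18, s19, t21, t23, t24}
  B5 = {s2}
  B6 = {s7}
  B7 = {s12}
  B8 = {s17, t22}
  B9 = {s3}
  B10 = {s8}
  B11 = {s13, t18}
  B12 = {t0}
  B13 = {t1, t4, t5}
  B14 = {t10, t6, t9}
  B15 = {t11, t14, t15}
  B16 = {t16, t19, t20}
  B17 = {t2}
  B18 = {t7}
  B19 = {t12}
  B20 = {t17}
  B21 = {t3}
  B22 = {t8}
  B23 = {t13}
s0 ∈ B0, t0 ∈ B12 → different blocks

not bisimilar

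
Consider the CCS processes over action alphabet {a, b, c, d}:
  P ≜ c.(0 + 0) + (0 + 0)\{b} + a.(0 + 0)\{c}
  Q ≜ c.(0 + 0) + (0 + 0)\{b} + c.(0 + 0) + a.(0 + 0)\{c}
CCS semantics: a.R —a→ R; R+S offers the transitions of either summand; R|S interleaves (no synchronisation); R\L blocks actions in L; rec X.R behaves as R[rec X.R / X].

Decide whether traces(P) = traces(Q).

Reachable graph of P (3 states):
  p0 = c.(0 + 0) + (0 + 0)\{b} + a.(0 + 0)\{c} :: --a--▸ p1, --c--▸ p2
  p1 = (0 + 0)\{c} :: stopped
  p2 = 0 + 0 :: stopped
Reachable graph of Q (3 states):
  q0 = c.(0 + 0) + (0 + 0)\{b} + c.(0 + 0) + a.(0 + 0)\{c} :: --a--▸ q1, --c--▸ q2
  q1 = (0 + 0)\{c} :: stopped
  q2 = 0 + 0 :: stopped
Partition-refinement fixed point:
  B0 = {p0, q0}
  B1 = {p1, p2, q1, q2}
p0 ∈ B0, q0 ∈ B0 → same block
Bisimilar ⇒ trace-equivalent.

traces(P) = traces(Q)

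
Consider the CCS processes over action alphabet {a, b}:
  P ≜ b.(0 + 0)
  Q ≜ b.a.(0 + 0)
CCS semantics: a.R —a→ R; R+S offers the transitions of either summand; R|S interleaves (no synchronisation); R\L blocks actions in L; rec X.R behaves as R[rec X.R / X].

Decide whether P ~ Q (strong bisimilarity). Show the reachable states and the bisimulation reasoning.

not bisimilar

LTS(P): 2 reachable states
  m0 = b.(0 + 0) ⊢ -b-> m1
  m1 = 0 + 0 ⊢ stopped
LTS(Q): 3 reachable states
  n0 = b.a.(0 + 0) ⊢ -b-> n1
  n1 = a.(0 + 0) ⊢ -a-> n2
  n2 = 0 + 0 ⊢ stopped
Partition-refinement fixed point:
  B0 = {m0}
  B1 = {m1, n2}
  B2 = {n0}
  B3 = {n1}
m0 ∈ B0, n0 ∈ B2 → different blocks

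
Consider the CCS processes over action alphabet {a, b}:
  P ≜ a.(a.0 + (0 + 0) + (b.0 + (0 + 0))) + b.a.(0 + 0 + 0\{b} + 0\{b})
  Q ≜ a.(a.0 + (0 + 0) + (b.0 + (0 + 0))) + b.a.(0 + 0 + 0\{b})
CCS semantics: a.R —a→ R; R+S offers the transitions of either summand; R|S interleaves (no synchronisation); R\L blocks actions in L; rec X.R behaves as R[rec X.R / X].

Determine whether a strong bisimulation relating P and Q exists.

YES

P's transition system — 5 states:
  s0 = a.(a.0 + (0 + 0) + (b.0 + (0 + 0))) + b.a.(0 + 0 + 0\{b} + 0\{b}) | —a→ s1, —b→ s2
  s1 = a.0 + (0 + 0) + (b.0 + (0 + 0)) | —a→ s3, —b→ s3
  s2 = a.(0 + 0 + 0\{b} + 0\{b}) | —a→ s4
  s3 = 0 | deadlocked
  s4 = 0 + 0 + 0\{b} + 0\{b} | deadlocked
Q's transition system — 5 states:
  t0 = a.(a.0 + (0 + 0) + (b.0 + (0 + 0))) + b.a.(0 + 0 + 0\{b}) | —a→ t1, —b→ t2
  t1 = a.0 + (0 + 0) + (b.0 + (0 + 0)) | —a→ t3, —b→ t3
  t2 = a.(0 + 0 + 0\{b}) | —a→ t4
  t3 = 0 | deadlocked
  t4 = 0 + 0 + 0\{b} | deadlocked
Coarsest stable partition (strong bisimilarity classes):
  B0 = {s0, t0}
  B1 = {s1, t1}
  B2 = {s3, s4, t3, t4}
  B3 = {s2, t2}
s0 ∈ B0, t0 ∈ B0 → same block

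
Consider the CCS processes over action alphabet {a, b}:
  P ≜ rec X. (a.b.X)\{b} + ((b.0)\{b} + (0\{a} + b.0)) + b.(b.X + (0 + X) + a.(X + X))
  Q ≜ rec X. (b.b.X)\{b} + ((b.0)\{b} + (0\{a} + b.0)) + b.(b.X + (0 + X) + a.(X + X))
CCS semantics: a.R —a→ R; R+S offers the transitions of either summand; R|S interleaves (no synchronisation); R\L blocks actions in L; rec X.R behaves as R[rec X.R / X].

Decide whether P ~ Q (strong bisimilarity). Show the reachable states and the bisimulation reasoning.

NO

LTS(P): 5 reachable states
  m0 = rec X. (a.b.X)\{b} + ((b.0)\{b} + (0\{a} + b.0)) + b.(b.X + (0 + X) + a.(X + X)) ⊢ —a→ m1, —b→ m2, —b→ m3
  m1 = (b.(rec X. (a.b.X)\{b} + ((b.0)\{b} + (0\{a} + b.0)) + b.(b.X + (0 + X) + a.(X + X))))\{b} ⊢ deadlocked
  m2 = 0 ⊢ deadlocked
  m3 = b.(rec X. (a.b.X)\{b} + ((b.0)\{b} + (0\{a} + b.0)) + b.(b.X + (0 + X) + a.(X + X))) + (0 + (rec X. (a.b.X)\{b} + ((b.0)\{b} + (0\{a} + b.0)) + b.(b.X + (0 + X) + a.(X + X)))) + a.((rec X. (a.b.X)\{b} + ((b.0)\{b} + (0\{a} + b.0)) + b.(b.X + (0 + X) + a.(X + X))) + (rec X. (a.b.X)\{b} + ((b.0)\{b} + (0\{a} + b.0)) + b.(b.X + (0 + X) + a.(X + X)))) ⊢ —a→ m1, —a→ m4, —b→ m0, —b→ m2, —b→ m3
  m4 = (rec X. (a.b.X)\{b} + ((b.0)\{b} + (0\{a} + b.0)) + b.(b.X + (0 + X) + a.(X + X))) + (rec X. (a.b.X)\{b} + ((b.0)\{b} + (0\{a} + b.0)) + b.(b.X + (0 + X) + a.(X + X))) ⊢ —a→ m1, —b→ m2, —b→ m3
LTS(Q): 4 reachable states
  n0 = rec X. (b.b.X)\{b} + ((b.0)\{b} + (0\{a} + b.0)) + b.(b.X + (0 + X) + a.(X + X)) ⊢ —b→ n1, —b→ n2
  n1 = 0 ⊢ deadlocked
  n2 = b.(rec X. (b.b.X)\{b} + ((b.0)\{b} + (0\{a} + b.0)) + b.(b.X + (0 + X) + a.(X + X))) + (0 + (rec X. (b.b.X)\{b} + ((b.0)\{b} + (0\{a} + b.0)) + b.(b.X + (0 + X) + a.(X + X)))) + a.((rec X. (b.b.X)\{b} + ((b.0)\{b} + (0\{a} + b.0)) + b.(b.X + (0 + X) + a.(X + X))) + (rec X. (b.b.X)\{b} + ((b.0)\{b} + (0\{a} + b.0)) + b.(b.X + (0 + X) + a.(X + X)))) ⊢ —a→ n3, —b→ n0, —b→ n1, —b→ n2
  n3 = (rec X. (b.b.X)\{b} + ((b.0)\{b} + (0\{a} + b.0)) + b.(b.X + (0 + X) + a.(X + X))) + (rec X. (b.b.X)\{b} + ((b.0)\{b} + (0\{a} + b.0)) + b.(b.X + (0 + X) + a.(X + X))) ⊢ —b→ n1, —b→ n2
Coarsest stable partition (strong bisimilarity classes):
  B0 = {m0, m4}
  B1 = {m3}
  B2 = {m1, m2, n1}
  B3 = {n0, n3}
  B4 = {n2}
m0 ∈ B0, n0 ∈ B3 → different blocks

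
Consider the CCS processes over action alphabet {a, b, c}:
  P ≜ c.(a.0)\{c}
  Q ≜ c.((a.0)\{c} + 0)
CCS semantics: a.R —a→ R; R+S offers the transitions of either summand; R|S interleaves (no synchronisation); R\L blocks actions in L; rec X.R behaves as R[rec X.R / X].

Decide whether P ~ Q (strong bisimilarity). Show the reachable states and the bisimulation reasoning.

bisimilar

LTS(P): 3 reachable states
  s0 = c.(a.0)\{c} :: —c→ s1
  s1 = (a.0)\{c} :: —a→ s2
  s2 = 0\{c} :: deadlocked
LTS(Q): 3 reachable states
  t0 = c.((a.0)\{c} + 0) :: —c→ t1
  t1 = (a.0)\{c} + 0 :: —a→ t2
  t2 = 0\{c} :: deadlocked
Bisimilarity quotient blocks:
  B0 = {s0, t0}
  B1 = {s1, t1}
  B2 = {s2, t2}
s0 ∈ B0, t0 ∈ B0 → same block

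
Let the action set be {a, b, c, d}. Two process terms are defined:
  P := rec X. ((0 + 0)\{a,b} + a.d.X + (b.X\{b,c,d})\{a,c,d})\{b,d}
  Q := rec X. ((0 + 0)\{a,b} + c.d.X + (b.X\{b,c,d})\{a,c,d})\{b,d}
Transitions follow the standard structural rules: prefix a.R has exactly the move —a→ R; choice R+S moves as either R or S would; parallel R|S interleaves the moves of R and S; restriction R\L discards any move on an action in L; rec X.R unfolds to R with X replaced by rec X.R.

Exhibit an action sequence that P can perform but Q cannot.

P's transition system — 2 states:
  s0 = rec X. ((0 + 0)\{a,b} + a.d.X + (b.X\{b,c,d})\{a,c,d})\{b,d} :: ··a··> s1
  s1 = (d.(rec X. ((0 + 0)\{a,b} + a.d.X + (b.X\{b,c,d})\{a,c,d})\{b,d}))\{b,d} :: stopped
Q's transition system — 2 states:
  t0 = rec X. ((0 + 0)\{a,b} + c.d.X + (b.X\{b,c,d})\{a,c,d})\{b,d} :: ··c··> t1
  t1 = (d.(rec X. ((0 + 0)\{a,b} + c.d.X + (b.X\{b,c,d})\{a,c,d})\{b,d}))\{b,d} :: stopped
Trace ⟨a⟩ through P, begin at {s0}:
  after a @ step 1: {s1}
  ✓ P
Trace ⟨a⟩ through Q, begin at {t0}:
  after a @ step 1: no successor for Q

a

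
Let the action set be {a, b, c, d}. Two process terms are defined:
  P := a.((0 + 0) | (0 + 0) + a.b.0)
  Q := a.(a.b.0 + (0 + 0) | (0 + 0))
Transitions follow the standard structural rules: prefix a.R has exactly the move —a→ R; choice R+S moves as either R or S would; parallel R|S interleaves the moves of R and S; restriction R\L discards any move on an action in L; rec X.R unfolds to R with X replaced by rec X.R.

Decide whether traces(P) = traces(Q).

traces(P) = traces(Q)

LTS(P): 4 reachable states
  m0 = a.((0 + 0) | (0 + 0) + a.b.0) has moves ··a··> m1
  m1 = (0 + 0) | (0 + 0) + a.b.0 has moves ··a··> m2
  m2 = b.0 has moves ··b··> m3
  m3 = 0 has moves (no moves)
LTS(Q): 4 reachable states
  n0 = a.(a.b.0 + (0 + 0) | (0 + 0)) has moves ··a··> n1
  n1 = a.b.0 + (0 + 0) | (0 + 0) has moves ··a··> n2
  n2 = b.0 has moves ··b··> n3
  n3 = 0 has moves (no moves)
Partition-refinement fixed point:
  B0 = {m0, n0}
  B1 = {m1, n1}
  B2 = {m2, n2}
  B3 = {m3, n3}
m0 ∈ B0, n0 ∈ B0 → same block
Bisimilar ⇒ trace-equivalent.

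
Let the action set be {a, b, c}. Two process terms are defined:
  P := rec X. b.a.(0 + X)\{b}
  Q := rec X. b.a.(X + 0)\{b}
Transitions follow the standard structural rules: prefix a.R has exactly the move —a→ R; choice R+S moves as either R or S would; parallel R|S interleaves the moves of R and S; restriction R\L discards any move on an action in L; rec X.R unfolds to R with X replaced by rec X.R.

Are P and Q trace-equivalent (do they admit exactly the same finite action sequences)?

YES

LTS(P): 3 reachable states
  s0 = rec X. b.a.(0 + X)\{b} → --b--▸ s1
  s1 = a.(0 + (rec X. b.a.(0 + X)\{b}))\{b} → --a--▸ s2
  s2 = (0 + (rec X. b.a.(0 + X)\{b}))\{b} → stopped
LTS(Q): 3 reachable states
  t0 = rec X. b.a.(X + 0)\{b} → --b--▸ t1
  t1 = a.((rec X. b.a.(X + 0)\{b}) + 0)\{b} → --a--▸ t2
  t2 = ((rec X. b.a.(X + 0)\{b}) + 0)\{b} → stopped
Coarsest stable partition (strong bisimilarity classes):
  B0 = {s0, t0}
  B1 = {s1, t1}
  B2 = {s2, t2}
s0 ∈ B0, t0 ∈ B0 → same block
Bisimilar ⇒ trace-equivalent.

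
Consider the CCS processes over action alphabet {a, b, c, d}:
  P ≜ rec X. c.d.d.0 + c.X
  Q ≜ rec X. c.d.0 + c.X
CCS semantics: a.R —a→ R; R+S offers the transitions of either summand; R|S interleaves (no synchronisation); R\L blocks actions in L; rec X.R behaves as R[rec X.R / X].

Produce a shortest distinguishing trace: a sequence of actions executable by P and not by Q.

LTS(P): 4 reachable states
  p0 = rec X. c.d.d.0 + c.X ⊢ —c→ p0, —c→ p1
  p1 = d.d.0 ⊢ —d→ p2
  p2 = d.0 ⊢ —d→ p3
  p3 = 0 ⊢ (no moves)
LTS(Q): 3 reachable states
  q0 = rec X. c.d.0 + c.X ⊢ —c→ q0, —c→ q1
  q1 = d.0 ⊢ —d→ q2
  q2 = 0 ⊢ (no moves)
Trace ⟨cdd⟩ through P, begin at {p0}:
  [1] c ⇒ {p0, p1}
  [2] d ⇒ {p2}
  [3] d ⇒ {p3}
  ✓ P
Trace ⟨cdd⟩ through Q, begin at {q0}:
  [1] c ⇒ {q0, q1}
  [2] d ⇒ {q2}
  [3] d ⇒ ∅ (Q stuck)

cdd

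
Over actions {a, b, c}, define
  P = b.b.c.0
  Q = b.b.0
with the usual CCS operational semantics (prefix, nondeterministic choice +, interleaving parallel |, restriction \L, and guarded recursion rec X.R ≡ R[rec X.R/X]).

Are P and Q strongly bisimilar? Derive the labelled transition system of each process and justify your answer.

Reachable graph of P (4 states):
  u0 = b.b.c.0 → =b=> u1
  u1 = b.c.0 → =b=> u2
  u2 = c.0 → =c=> u3
  u3 = 0 → (no moves)
Reachable graph of Q (3 states):
  v0 = b.b.0 → =b=> v1
  v1 = b.0 → =b=> v2
  v2 = 0 → (no moves)
Coarsest stable partition (strong bisimilarity classes):
  B0 = {u0}
  B1 = {u1}
  B2 = {u2}
  B3 = {u3, v2}
  B4 = {v0}
  B5 = {v1}
u0 ∈ B0, v0 ∈ B4 → different blocks

not bisimilar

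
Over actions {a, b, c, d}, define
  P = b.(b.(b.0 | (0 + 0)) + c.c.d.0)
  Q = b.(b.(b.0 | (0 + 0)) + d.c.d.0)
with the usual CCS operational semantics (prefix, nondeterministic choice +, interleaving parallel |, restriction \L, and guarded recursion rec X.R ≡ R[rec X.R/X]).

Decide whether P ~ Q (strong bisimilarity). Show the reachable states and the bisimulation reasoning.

P ≁ Q

Reachable graph of P (7 states):
  m0 = b.(b.(b.0 | (0 + 0)) + c.c.d.0) ⊢ -b-> m1
  m1 = b.(b.0 | (0 + 0)) + c.c.d.0 ⊢ -b-> m2, -c-> m3
  m2 = b.0 | (0 + 0) ⊢ -b-> m4
  m3 = c.d.0 ⊢ -c-> m5
  m4 = 0 | (0 + 0) ⊢ deadlocked
  m5 = d.0 ⊢ -d-> m6
  m6 = 0 ⊢ deadlocked
Reachable graph of Q (7 states):
  n0 = b.(b.(b.0 | (0 + 0)) + d.c.d.0) ⊢ -b-> n1
  n1 = b.(b.0 | (0 + 0)) + d.c.d.0 ⊢ -b-> n2, -d-> n3
  n2 = b.0 | (0 + 0) ⊢ -b-> n4
  n3 = c.d.0 ⊢ -c-> n5
  n4 = 0 | (0 + 0) ⊢ deadlocked
  n5 = d.0 ⊢ -d-> n6
  n6 = 0 ⊢ deadlocked
Coarsest stable partition (strong bisimilarity classes):
  B0 = {m0}
  B1 = {m1}
  B2 = {m2, n2}
  B3 = {m4, m6, n4, n6}
  B4 = {m3, n3}
  B5 = {m5, n5}
  B6 = {n0}
  B7 = {n1}
m0 ∈ B0, n0 ∈ B6 → different blocks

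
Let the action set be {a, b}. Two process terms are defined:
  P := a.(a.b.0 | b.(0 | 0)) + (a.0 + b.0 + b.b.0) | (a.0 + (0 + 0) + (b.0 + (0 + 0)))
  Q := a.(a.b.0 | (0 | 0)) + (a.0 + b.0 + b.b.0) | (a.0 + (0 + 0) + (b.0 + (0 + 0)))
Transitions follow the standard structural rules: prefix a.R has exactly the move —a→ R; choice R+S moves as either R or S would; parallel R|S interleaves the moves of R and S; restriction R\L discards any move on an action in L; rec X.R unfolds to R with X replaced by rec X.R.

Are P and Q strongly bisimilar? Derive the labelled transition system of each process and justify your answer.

P's transition system — 12 states:
  s0 = a.(a.b.0 | b.(0 | 0)) + (a.0 + b.0 + b.b.0) | (a.0 + (0 + 0) + (b.0 + (0 + 0))) has moves =a=> s1, =a=> s2, =a=> s3, =b=> s1, =b=> s2, =b=> s4
  s1 = (a.0 + b.0 + b.b.0) | 0 has moves =a=> s5, =b=> s5, =b=> s6
  s2 = 0 | (a.0 + (0 + 0) + (b.0 + (0 + 0))) has moves =a=> s5, =b=> s5
  s3 = a.b.0 | b.(0 | 0) has moves =a=> s7, =b=> s8
  s4 = b.0 | (a.0 + (0 + 0) + (b.0 + (0 + 0))) has moves =a=> s6, =b=> s2, =b=> s6
  s5 = 0 | 0 has moves stopped
  s6 = b.0 | 0 has moves =b=> s5
  s7 = b.0 | b.(0 | 0) has moves =b=> s10, =b=> s9
  s8 = a.b.0 | (0 | 0) has moves =a=> s10
  s9 = 0 | b.(0 | 0) has moves =b=> s11
  s10 = b.0 | (0 | 0) has moves =b=> s11
  s11 = 0 | (0 | 0) has moves stopped
Q's transition system — 9 states:
  t0 = a.(a.b.0 | (0 | 0)) + (a.0 + b.0 + b.b.0) | (a.0 + (0 + 0) + (b.0 + (0 + 0))) has moves =a=> t1, =a=> t2, =a=> t3, =b=> t1, =b=> t2, =b=> t4
  t1 = (a.0 + b.0 + b.b.0) | 0 has moves =a=> t5, =b=> t5, =b=> t6
  t2 = 0 | (a.0 + (0 + 0) + (b.0 + (0 + 0))) has moves =a=> t5, =b=> t5
  t3 = a.b.0 | (0 | 0) has moves =a=> t7
  t4 = b.0 | (a.0 + (0 + 0) + (b.0 + (0 + 0))) has moves =a=> t6, =b=> t2, =b=> t6
  t5 = 0 | 0 has moves stopped
  t6 = b.0 | 0 has moves =b=> t5
  t7 = b.0 | (0 | 0) has moves =b=> t8
  t8 = 0 | (0 | 0) has moves stopped
Partition-refinement fixed point:
  B0 = {s0}
  B1 = {s3}
  B2 = {s7}
  B3 = {s10, s6, s9, t6, t7}
  B4 = {s11, s5, t5, t8}
  B5 = {s8, t3}
  B6 = {s2, t2}
  B7 = {s1, t1}
  B8 = {s4, t4}
  B9 = {t0}
s0 ∈ B0, t0 ∈ B9 → different blocks

P ≁ Q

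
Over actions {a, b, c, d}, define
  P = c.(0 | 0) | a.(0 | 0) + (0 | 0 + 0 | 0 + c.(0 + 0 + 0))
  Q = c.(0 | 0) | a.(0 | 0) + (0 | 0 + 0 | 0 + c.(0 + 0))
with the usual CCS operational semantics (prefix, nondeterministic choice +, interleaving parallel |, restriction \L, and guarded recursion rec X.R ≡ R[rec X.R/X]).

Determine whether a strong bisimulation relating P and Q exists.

bisimilar

LTS(P): 5 reachable states
  s0 = c.(0 | 0) | a.(0 | 0) + (0 | 0 + 0 | 0 + c.(0 + 0 + 0)) ⊢ =a=> s1, =c=> s2, =c=> s3
  s1 = c.(0 | 0) | (0 | 0) ⊢ =c=> s4
  s2 = 0 + 0 + 0 ⊢ stopped
  s3 = 0 | 0 | a.(0 | 0) ⊢ =a=> s4
  s4 = 0 | 0 | (0 | 0) ⊢ stopped
LTS(Q): 5 reachable states
  t0 = c.(0 | 0) | a.(0 | 0) + (0 | 0 + 0 | 0 + c.(0 + 0)) ⊢ =a=> t1, =c=> t2, =c=> t3
  t1 = c.(0 | 0) | (0 | 0) ⊢ =c=> t4
  t2 = 0 + 0 ⊢ stopped
  t3 = 0 | 0 | a.(0 | 0) ⊢ =a=> t4
  t4 = 0 | 0 | (0 | 0) ⊢ stopped
Bisimilarity quotient blocks:
  B0 = {s0, t0}
  B1 = {s2, s4, t2, t4}
  B2 = {s3, t3}
  B3 = {s1, t1}
s0 ∈ B0, t0 ∈ B0 → same block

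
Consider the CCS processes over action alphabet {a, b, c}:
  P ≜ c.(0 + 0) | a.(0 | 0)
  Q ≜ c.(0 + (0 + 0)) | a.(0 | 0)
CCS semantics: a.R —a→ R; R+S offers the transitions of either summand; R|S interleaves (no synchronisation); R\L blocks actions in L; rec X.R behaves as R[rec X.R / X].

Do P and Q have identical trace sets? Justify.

traces(P) = traces(Q)

LTS(P): 4 reachable states
  u0 = c.(0 + 0) | a.(0 | 0) | --a--▸ u1, --c--▸ u2
  u1 = c.(0 + 0) | (0 | 0) | --c--▸ u3
  u2 = (0 + 0) | a.(0 | 0) | --a--▸ u3
  u3 = (0 + 0) | (0 | 0) | ·
LTS(Q): 4 reachable states
  v0 = c.(0 + (0 + 0)) | a.(0 | 0) | --a--▸ v1, --c--▸ v2
  v1 = c.(0 + (0 + 0)) | (0 | 0) | --c--▸ v3
  v2 = (0 + (0 + 0)) | a.(0 | 0) | --a--▸ v3
  v3 = (0 + (0 + 0)) | (0 | 0) | ·
Bisimilarity quotient blocks:
  B0 = {u0, v0}
  B1 = {u2, v2}
  B2 = {u3, v3}
  B3 = {u1, v1}
u0 ∈ B0, v0 ∈ B0 → same block
Bisimilar ⇒ trace-equivalent.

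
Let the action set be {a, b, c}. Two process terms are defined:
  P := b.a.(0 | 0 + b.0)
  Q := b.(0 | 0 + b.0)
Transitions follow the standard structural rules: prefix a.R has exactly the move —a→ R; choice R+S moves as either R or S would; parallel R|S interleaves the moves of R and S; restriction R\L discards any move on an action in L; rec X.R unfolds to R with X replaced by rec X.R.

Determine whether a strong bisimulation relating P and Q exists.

not bisimilar

LTS(P): 4 reachable states
  p0 = b.a.(0 | 0 + b.0) ⊢ —b→ p1
  p1 = a.(0 | 0 + b.0) ⊢ —a→ p2
  p2 = 0 | 0 + b.0 ⊢ —b→ p3
  p3 = 0 ⊢ stopped
LTS(Q): 3 reachable states
  q0 = b.(0 | 0 + b.0) ⊢ —b→ q1
  q1 = 0 | 0 + b.0 ⊢ —b→ q2
  q2 = 0 ⊢ stopped
Coarsest stable partition (strong bisimilarity classes):
  B0 = {p0}
  B1 = {p1}
  B2 = {p2, q1}
  B3 = {p3, q2}
  B4 = {q0}
p0 ∈ B0, q0 ∈ B4 → different blocks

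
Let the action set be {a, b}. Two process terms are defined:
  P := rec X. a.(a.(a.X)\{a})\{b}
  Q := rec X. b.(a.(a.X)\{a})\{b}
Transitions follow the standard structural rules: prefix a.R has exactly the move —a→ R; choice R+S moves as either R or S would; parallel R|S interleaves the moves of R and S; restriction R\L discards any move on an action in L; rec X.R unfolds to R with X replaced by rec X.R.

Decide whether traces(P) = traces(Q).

NO — witness ⟨a⟩

Reachable graph of P (3 states):
  s0 = rec X. a.(a.(a.X)\{a})\{b} ⊢ =a=> s1
  s1 = (a.(a.(rec X. a.(a.(a.X)\{a})\{b}))\{a})\{b} ⊢ =a=> s2
  s2 = (a.(rec X. a.(a.(a.X)\{a})\{b}))\{a}\{b} ⊢ (no moves)
Reachable graph of Q (3 states):
  t0 = rec X. b.(a.(a.X)\{a})\{b} ⊢ =b=> t1
  t1 = (a.(a.(rec X. b.(a.(a.X)\{a})\{b}))\{a})\{b} ⊢ =a=> t2
  t2 = (a.(rec X. b.(a.(a.X)\{a})\{b}))\{a}\{b} ⊢ (no moves)
Trace ⟨a⟩ through P, begin at {s0}:
  [1] a ⇒ {s1}
  — P admits the full trace.
Trace ⟨a⟩ through Q, begin at {t0}:
  [1] a ⇒ ∅  — Q cannot continue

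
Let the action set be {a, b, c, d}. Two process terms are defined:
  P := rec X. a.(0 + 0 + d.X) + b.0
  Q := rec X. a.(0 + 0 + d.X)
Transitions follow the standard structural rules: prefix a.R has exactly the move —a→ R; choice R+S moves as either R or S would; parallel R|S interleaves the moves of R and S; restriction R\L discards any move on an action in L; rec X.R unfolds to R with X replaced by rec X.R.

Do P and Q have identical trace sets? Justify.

NO — witness ⟨b⟩

LTS(P): 3 reachable states
  m0 = rec X. a.(0 + 0 + d.X) + b.0 | -a-> m1, -b-> m2
  m1 = 0 + 0 + d.(rec X. a.(0 + 0 + d.X) + b.0) | -d-> m0
  m2 = 0 | stopped
LTS(Q): 2 reachable states
  n0 = rec X. a.(0 + 0 + d.X) | -a-> n1
  n1 = 0 + 0 + d.(rec X. a.(0 + 0 + d.X)) | -d-> n0
Executing b from P (initial set {m0}):
  after b @ step 1: {m2}
  P completes σ.
Executing b from Q (initial set {n0}):
  after b @ step 1: ∅ (Q stuck)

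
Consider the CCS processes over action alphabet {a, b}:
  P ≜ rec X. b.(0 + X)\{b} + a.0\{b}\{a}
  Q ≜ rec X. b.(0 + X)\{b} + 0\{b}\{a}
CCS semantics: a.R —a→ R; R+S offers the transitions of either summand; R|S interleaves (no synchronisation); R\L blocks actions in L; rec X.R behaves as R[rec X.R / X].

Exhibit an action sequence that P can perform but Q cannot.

a

Reachable graph of P (4 states):
  p0 = rec X. b.(0 + X)\{b} + a.0\{b}\{a} → =a=> p1, =b=> p2
  p1 = 0\{b}\{a} → ∅
  p2 = (0 + (rec X. b.(0 + X)\{b} + a.0\{b}\{a}))\{b} → =a=> p3
  p3 = 0\{b}\{a}\{b} → ∅
Reachable graph of Q (2 states):
  q0 = rec X. b.(0 + X)\{b} + 0\{b}\{a} → =b=> q1
  q1 = (0 + (rec X. b.(0 + X)\{b} + 0\{b}\{a}))\{b} → ∅
Trace ⟨a⟩ through P, begin at {p0}:
  [1] a ⇒ {p1}
  — P admits the full trace.
Trace ⟨a⟩ through Q, begin at {q0}:
  [1] a ⇒ ∅ (Q stuck)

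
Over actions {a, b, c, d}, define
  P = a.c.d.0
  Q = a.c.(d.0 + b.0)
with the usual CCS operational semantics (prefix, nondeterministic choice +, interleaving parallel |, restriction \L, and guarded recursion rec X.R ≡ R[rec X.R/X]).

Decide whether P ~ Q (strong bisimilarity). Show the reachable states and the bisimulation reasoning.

Reachable graph of P (4 states):
  m0 = a.c.d.0 has moves =a=> m1
  m1 = c.d.0 has moves =c=> m2
  m2 = d.0 has moves =d=> m3
  m3 = 0 has moves ∅
Reachable graph of Q (4 states):
  n0 = a.c.(d.0 + b.0) has moves =a=> n1
  n1 = c.(d.0 + b.0) has moves =c=> n2
  n2 = d.0 + b.0 has moves =b=> n3, =d=> n3
  n3 = 0 has moves ∅
Partition-refinement fixed point:
  B0 = {m0}
  B1 = {m1}
  B2 = {m2}
  B3 = {m3, n3}
  B4 = {n0}
  B5 = {n1}
  B6 = {n2}
m0 ∈ B0, n0 ∈ B4 → different blocks

not bisimilar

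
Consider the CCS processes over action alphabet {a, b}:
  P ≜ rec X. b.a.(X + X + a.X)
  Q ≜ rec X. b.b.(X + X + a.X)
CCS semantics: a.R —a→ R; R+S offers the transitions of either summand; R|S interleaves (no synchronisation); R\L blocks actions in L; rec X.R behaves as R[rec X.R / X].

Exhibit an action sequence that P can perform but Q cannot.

LTS(P): 3 reachable states
  m0 = rec X. b.a.(X + X + a.X) ⊢ ··b··> m1
  m1 = a.((rec X. b.a.(X + X + a.X)) + (rec X. b.a.(X + X + a.X)) + a.(rec X. b.a.(X + X + a.X))) ⊢ ··a··> m2
  m2 = (rec X. b.a.(X + X + a.X)) + (rec X. b.a.(X + X + a.X)) + a.(rec X. b.a.(X + X + a.X)) ⊢ ··a··> m0, ··b··> m1
LTS(Q): 3 reachable states
  n0 = rec X. b.b.(X + X + a.X) ⊢ ··b··> n1
  n1 = b.((rec X. b.b.(X + X + a.X)) + (rec X. b.b.(X + X + a.X)) + a.(rec X. b.b.(X + X + a.X))) ⊢ ··b··> n2
  n2 = (rec X. b.b.(X + X + a.X)) + (rec X. b.b.(X + X + a.X)) + a.(rec X. b.b.(X + X + a.X)) ⊢ ··a··> n0, ··b··> n1
Trace ⟨ba⟩ through P, begin at {m0}:
  step 1 (b): {m1}
  step 2 (a): {m2}
  — P admits the full trace.
Trace ⟨ba⟩ through Q, begin at {n0}:
  step 1 (b): {n1}
  step 2 (a): ∅ (Q stuck)

ba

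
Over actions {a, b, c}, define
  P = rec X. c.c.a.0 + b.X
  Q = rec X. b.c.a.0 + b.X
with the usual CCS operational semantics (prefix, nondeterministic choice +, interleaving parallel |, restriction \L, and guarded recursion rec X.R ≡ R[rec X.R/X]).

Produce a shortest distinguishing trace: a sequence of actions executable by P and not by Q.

c

P's transition system — 4 states:
  u0 = rec X. c.c.a.0 + b.X → ··b··> u0, ··c··> u1
  u1 = c.a.0 → ··c··> u2
  u2 = a.0 → ··a··> u3
  u3 = 0 → stopped
Q's transition system — 4 states:
  v0 = rec X. b.c.a.0 + b.X → ··b··> v0, ··b··> v1
  v1 = c.a.0 → ··c··> v2
  v2 = a.0 → ··a··> v3
  v3 = 0 → stopped
Trace ⟨c⟩ through P, begin at {u0}:
  step 1 (c): {u1}
  — P admits the full trace.
Trace ⟨c⟩ through Q, begin at {v0}:
  step 1 (c): ∅  — Q cannot continue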